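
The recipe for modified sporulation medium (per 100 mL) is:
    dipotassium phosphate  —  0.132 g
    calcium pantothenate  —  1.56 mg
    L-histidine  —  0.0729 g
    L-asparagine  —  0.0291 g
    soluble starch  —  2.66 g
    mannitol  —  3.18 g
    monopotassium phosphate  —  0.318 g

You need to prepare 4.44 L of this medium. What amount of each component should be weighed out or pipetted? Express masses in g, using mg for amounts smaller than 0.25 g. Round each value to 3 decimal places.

dipotassium phosphate 5.861 g; calcium pantothenate 69.264 mg; L-histidine 3.237 g; L-asparagine 1.292 g; soluble starch 118.104 g; mannitol 141.192 g; monopotassium phosphate 14.119 g

Ratio of target to recipe volume: 4440 / 100 = 44.4.
dipotassium phosphate: 0.132 g × (4440 mL / 100 mL) = 5.861 g
calcium pantothenate: 1.56 mg × (4440 mL / 100 mL) = 69.264 mg
L-histidine: 0.0729 g × (4440 mL / 100 mL) = 3.237 g
L-asparagine: 0.0291 g × (4440 mL / 100 mL) = 1.292 g
soluble starch: 2.66 g × (4440 mL / 100 mL) = 118.104 g
mannitol: 3.18 g × (4440 mL / 100 mL) = 141.192 g
monopotassium phosphate: 0.318 g × (4440 mL / 100 mL) = 14.119 g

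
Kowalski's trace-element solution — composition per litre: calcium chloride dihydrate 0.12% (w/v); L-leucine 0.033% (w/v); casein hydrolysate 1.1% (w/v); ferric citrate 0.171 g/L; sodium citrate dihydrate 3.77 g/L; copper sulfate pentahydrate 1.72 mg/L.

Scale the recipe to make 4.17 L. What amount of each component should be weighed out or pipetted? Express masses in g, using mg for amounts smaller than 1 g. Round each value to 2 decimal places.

calcium chloride dihydrate 5.00 g; L-leucine 1.38 g; casein hydrolysate 45.87 g; ferric citrate 713.07 mg; sodium citrate dihydrate 15.72 g; copper sulfate pentahydrate 7.17 mg

Scale factor relative to 1 L: 4.17.
calcium chloride dihydrate: 0.12 g per 100 mL × 4170 mL ÷ 100 = 5.00 g
L-leucine: 0.033% w/v = 0.33 g/L → 0.33 × 4.17 L = 1.38 g
casein hydrolysate: 1.1% w/v = 11 g/L → 11 × 4.17 L = 45.87 g
ferric citrate: 0.171 g/L × 4.17 L = 0.71307 g = 713.07 mg
sodium citrate dihydrate: 3.77 g/L × 4.17 L = 15.72 g
copper sulfate pentahydrate: 1.72 mg/L × 4.17 L = 7.17 mg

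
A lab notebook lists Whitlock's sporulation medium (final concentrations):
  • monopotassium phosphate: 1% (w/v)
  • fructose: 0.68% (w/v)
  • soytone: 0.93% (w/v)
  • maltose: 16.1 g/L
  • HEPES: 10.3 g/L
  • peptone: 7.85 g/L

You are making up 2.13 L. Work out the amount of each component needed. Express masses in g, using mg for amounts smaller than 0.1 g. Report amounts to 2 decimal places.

Working volume: 2.13 L.
monopotassium phosphate: 1 g per 100 mL × 2130 mL ÷ 100 = 21.30 g
fructose: 0.68 g per 100 mL × 2130 mL ÷ 100 = 14.48 g
soytone: 0.93 g per 100 mL × 2130 mL ÷ 100 = 19.81 g
maltose: 16.1 g/L × 2.13 L = 34.29 g
HEPES: 10.3 g/L × 2.13 L = 21.94 g
peptone: 7.85 g/L × 2.13 L = 16.72 g

monopotassium phosphate 21.30 g; fructose 14.48 g; soytone 19.81 g; maltose 34.29 g; HEPES 21.94 g; peptone 16.72 g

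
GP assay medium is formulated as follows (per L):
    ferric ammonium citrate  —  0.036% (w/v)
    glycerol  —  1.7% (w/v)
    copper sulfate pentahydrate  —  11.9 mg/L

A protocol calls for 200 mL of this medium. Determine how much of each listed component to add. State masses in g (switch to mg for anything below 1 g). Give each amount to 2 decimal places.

ferric ammonium citrate 72.00 mg; glycerol 3.40 g; copper sulfate pentahydrate 2.38 mg

Target volume = 200 mL = 0.2 L.
ferric ammonium citrate: 0.036 g per 100 mL × 200 mL ÷ 100 = 0.072 g = 72.00 mg
glycerol: 1.7% w/v = 17 g/L → 17 × 0.2 L = 3.40 g
copper sulfate pentahydrate: 11.9 mg/L × 0.2 L = 2.38 mg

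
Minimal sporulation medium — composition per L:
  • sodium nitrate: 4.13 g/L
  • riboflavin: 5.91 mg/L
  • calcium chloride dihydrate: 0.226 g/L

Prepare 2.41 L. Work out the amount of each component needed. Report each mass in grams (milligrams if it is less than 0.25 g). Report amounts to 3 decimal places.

Working volume: 2.41 L.
sodium nitrate: 4.13 g/L × 2.41 L = 9.953 g
riboflavin: 5.91 mg/L × 2.41 L = 14.243 mg
calcium chloride dihydrate: 0.226 g/L × 2.41 L = 0.545 g

sodium nitrate 9.953 g; riboflavin 14.243 mg; calcium chloride dihydrate 0.545 g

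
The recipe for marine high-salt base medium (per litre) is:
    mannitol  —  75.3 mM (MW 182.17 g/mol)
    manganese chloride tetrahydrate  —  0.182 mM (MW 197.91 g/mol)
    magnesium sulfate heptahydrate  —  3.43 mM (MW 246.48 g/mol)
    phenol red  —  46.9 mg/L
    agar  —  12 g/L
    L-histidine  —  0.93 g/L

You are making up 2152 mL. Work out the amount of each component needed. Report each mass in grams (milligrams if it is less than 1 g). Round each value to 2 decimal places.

Target volume = 2152 mL = 2.152 L.
mannitol: 75.3 mmol/L × 182.17 g/mol × 2.152 L ÷ 1000 = 29.52 g
manganese chloride tetrahydrate: 0.182 mmol/L × 197.91 mg/mmol × 2.152 L = 77.51 mg
magnesium sulfate heptahydrate: 3.43 mmol/L × 246.48 g/mol × 2.152 L ÷ 1000 = 1.82 g
phenol red: 46.9 mg/L × 2.152 L = 100.93 mg
agar: 12 g/L × 2.152 L = 25.82 g
L-histidine: 0.93 g/L × 2.152 L = 2.00 g

mannitol 29.52 g; manganese chloride tetrahydrate 77.51 mg; magnesium sulfate heptahydrate 1.82 g; phenol red 100.93 mg; agar 25.82 g; L-histidine 2.00 g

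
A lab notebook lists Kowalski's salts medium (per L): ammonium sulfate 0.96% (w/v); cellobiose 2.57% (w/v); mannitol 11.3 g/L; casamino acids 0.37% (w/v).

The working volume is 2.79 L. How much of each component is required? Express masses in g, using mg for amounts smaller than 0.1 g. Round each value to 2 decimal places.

Scale factor relative to 1 L: 2.79.
ammonium sulfate: 0.96% w/v = 9.6 g/L → 9.6 × 2.79 L = 26.78 g
cellobiose: 2.57% w/v = 25.7 g/L → 25.7 × 2.79 L = 71.70 g
mannitol: 11.3 g/L × 2.79 L = 31.53 g
casamino acids: 0.37% w/v = 3.7 g/L → 3.7 × 2.79 L = 10.32 g

ammonium sulfate 26.78 g; cellobiose 71.70 g; mannitol 31.53 g; casamino acids 10.32 g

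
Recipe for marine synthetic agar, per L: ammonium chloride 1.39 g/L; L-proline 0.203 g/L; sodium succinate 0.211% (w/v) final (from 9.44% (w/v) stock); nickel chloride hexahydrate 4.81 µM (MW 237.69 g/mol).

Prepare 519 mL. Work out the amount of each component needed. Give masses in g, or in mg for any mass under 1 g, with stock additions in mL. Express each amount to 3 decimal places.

ammonium chloride 721.410 mg; L-proline 105.357 mg; sodium succinate 11.601 mL; nickel chloride hexahydrate 0.593 mg

Working volume: 519 mL = 0.519 L.
ammonium chloride: 1.39 g/L × 0.519 L = 0.72141 g = 721.410 mg
L-proline: 0.203 g/L × 0.519 L = 0.105357 g = 105.357 mg
sodium succinate: C1V1 = C2V2 → 0.211% ÷ 9.44% × 519 mL = 11.601 mL
nickel chloride hexahydrate: 4.81 µmol/L × 237.69 g/mol × 0.519 L ÷ 1000 = 0.593 mg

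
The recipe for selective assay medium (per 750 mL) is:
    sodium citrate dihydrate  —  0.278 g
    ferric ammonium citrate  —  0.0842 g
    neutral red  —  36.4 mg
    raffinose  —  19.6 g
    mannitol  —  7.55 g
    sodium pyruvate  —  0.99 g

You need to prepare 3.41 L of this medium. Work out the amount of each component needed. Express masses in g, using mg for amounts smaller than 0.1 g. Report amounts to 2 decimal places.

Scale factor = 3410 mL / 750 mL = 4.54667.
sodium citrate dihydrate: 0.278 g × (3410 mL / 750 mL) = 1.26 g
ferric ammonium citrate: 0.0842 g × (3410 mL / 750 mL) = 0.38 g
neutral red: 36.4 mg × (3410 mL / 750 mL) = 165.499 mg = 0.17 g
raffinose: 19.6 g × (3410 mL / 750 mL) = 89.11 g
mannitol: 7.55 g × (3410 mL / 750 mL) = 34.33 g
sodium pyruvate: 0.99 g × (3410 mL / 750 mL) = 4.50 g

sodium citrate dihydrate 1.26 g; ferric ammonium citrate 0.38 g; neutral red 0.17 g; raffinose 89.11 g; mannitol 34.33 g; sodium pyruvate 4.50 g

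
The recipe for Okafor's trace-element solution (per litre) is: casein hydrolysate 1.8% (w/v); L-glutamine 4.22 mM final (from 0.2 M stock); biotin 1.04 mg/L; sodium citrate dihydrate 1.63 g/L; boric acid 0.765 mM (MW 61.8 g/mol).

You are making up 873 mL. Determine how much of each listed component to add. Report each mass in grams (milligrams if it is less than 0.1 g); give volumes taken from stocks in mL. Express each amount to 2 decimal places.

Target volume = 873 mL = 0.873 L.
casein hydrolysate: 1.8% w/v = 18 g/L → 18 × 0.873 L = 15.71 g
L-glutamine: V = C2·V2/C1 = 4.22 mM × 873 mL ÷ 200 mM = 18.42 mL
biotin: 1.04 mg/L × 0.873 L = 0.91 mg
sodium citrate dihydrate: 1.63 g/L × 0.873 L = 1.42 g
boric acid: 0.765 mmol/L × 61.8 mg/mmol × 0.873 L = 41.27 mg

casein hydrolysate 15.71 g; L-glutamine 18.42 mL; biotin 0.91 mg; sodium citrate dihydrate 1.42 g; boric acid 41.27 mg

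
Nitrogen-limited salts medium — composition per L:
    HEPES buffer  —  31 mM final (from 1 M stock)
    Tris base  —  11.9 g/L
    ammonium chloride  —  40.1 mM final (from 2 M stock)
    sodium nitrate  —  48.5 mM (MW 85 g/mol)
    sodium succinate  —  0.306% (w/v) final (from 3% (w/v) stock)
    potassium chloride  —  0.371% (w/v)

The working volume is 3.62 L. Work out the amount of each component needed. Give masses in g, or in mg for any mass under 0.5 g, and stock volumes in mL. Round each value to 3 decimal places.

Scale factor relative to 1 L: 3.62.
HEPES buffer: dilute stock: 31 mM × 3620 mL ÷ 1000 mM = 112.220 mL
Tris base: 11.9 g/L × 3.62 L = 43.078 g
ammonium chloride: dilute stock: 40.1 mM × 3620 mL ÷ 2000 mM = 72.581 mL
sodium nitrate: 48.5 mmol/L × 85 g/mol × 3.62 L ÷ 1000 = 14.923 g
sodium succinate: V = C2·V2/C1 = 0.306% ÷ 3% × 3620 mL = 369.240 mL
potassium chloride: 0.371 g per 100 mL × 3620 mL ÷ 100 = 13.430 g

HEPES buffer 112.220 mL; Tris base 43.078 g; ammonium chloride 72.581 mL; sodium nitrate 14.923 g; sodium succinate 369.240 mL; potassium chloride 13.430 g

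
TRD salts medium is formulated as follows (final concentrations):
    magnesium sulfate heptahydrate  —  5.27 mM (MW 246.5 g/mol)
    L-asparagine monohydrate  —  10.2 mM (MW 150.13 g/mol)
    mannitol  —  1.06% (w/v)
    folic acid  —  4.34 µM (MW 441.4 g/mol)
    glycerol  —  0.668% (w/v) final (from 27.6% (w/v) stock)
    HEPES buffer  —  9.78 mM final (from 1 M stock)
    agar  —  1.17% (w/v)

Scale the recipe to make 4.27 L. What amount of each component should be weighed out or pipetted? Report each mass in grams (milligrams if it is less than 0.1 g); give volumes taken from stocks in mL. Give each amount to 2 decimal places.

magnesium sulfate heptahydrate 5.55 g; L-asparagine monohydrate 6.54 g; mannitol 45.26 g; folic acid 8.18 mg; glycerol 103.35 mL; HEPES buffer 41.76 mL; agar 49.96 g

Working volume: 4.27 L.
magnesium sulfate heptahydrate: 5.27 mmol/L × 246.5 g/mol × 4.27 L ÷ 1000 = 5.55 g
L-asparagine monohydrate: 10.2 mmol/L × 150.13 g/mol × 4.27 L ÷ 1000 = 6.54 g
mannitol: 1.06% w/v = 10.6 g/L → 10.6 × 4.27 L = 45.26 g
folic acid: 4.34 µmol/L × 441.4 g/mol × 4.27 L ÷ 1000 = 8.18 mg
glycerol: C1V1 = C2V2 → 0.668% ÷ 27.6% × 4270 mL = 103.35 mL
HEPES buffer: V = C2·V2/C1 = 9.78 mM × 4270 mL ÷ 1000 mM = 41.76 mL
agar: 1.17% w/v = 11.7 g/L → 11.7 × 4.27 L = 49.96 g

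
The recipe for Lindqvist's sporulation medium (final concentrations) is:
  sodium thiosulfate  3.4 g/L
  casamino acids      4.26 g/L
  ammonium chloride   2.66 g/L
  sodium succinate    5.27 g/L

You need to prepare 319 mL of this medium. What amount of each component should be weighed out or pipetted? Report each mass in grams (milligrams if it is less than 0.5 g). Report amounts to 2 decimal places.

sodium thiosulfate 1.08 g; casamino acids 1.36 g; ammonium chloride 0.85 g; sodium succinate 1.68 g

Target volume = 319 mL = 0.319 L.
sodium thiosulfate: 3.4 g/L × 0.319 L = 1.08 g
casamino acids: 4.26 g/L × 0.319 L = 1.36 g
ammonium chloride: 2.66 g/L × 0.319 L = 0.85 g
sodium succinate: 5.27 g/L × 0.319 L = 1.68 g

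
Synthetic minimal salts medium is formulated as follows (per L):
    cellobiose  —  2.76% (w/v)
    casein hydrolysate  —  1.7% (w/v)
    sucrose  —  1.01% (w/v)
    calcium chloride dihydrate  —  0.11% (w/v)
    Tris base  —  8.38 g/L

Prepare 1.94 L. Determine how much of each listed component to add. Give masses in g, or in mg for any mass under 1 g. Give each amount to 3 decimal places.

cellobiose 53.544 g; casein hydrolysate 32.980 g; sucrose 19.594 g; calcium chloride dihydrate 2.134 g; Tris base 16.257 g

Working volume: 1.94 L.
cellobiose: 2.76% w/v = 27.6 g/L → 27.6 × 1.94 L = 53.544 g
casein hydrolysate: 1.7% w/v = 17 g/L → 17 × 1.94 L = 32.980 g
sucrose: 1.01% w/v = 10.1 g/L → 10.1 × 1.94 L = 19.594 g
calcium chloride dihydrate: 0.11 g per 100 mL × 1940 mL ÷ 100 = 2.134 g
Tris base: 8.38 g/L × 1.94 L = 16.257 g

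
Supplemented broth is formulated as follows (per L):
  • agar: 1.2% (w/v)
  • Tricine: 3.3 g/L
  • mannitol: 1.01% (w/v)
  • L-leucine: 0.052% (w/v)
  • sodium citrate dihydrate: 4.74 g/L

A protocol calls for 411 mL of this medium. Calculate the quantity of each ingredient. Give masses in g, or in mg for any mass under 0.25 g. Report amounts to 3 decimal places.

Scale factor relative to 1 L: 0.411.
agar: 1.2 g per 100 mL × 411 mL ÷ 100 = 4.932 g
Tricine: 3.3 g/L × 0.411 L = 1.356 g
mannitol: 1.01% w/v = 10.1 g/L → 10.1 × 0.411 L = 4.151 g
L-leucine: 0.052 g per 100 mL × 411 mL ÷ 100 = 0.21372 g = 213.720 mg
sodium citrate dihydrate: 4.74 g/L × 0.411 L = 1.948 g

agar 4.932 g; Tricine 1.356 g; mannitol 4.151 g; L-leucine 213.720 mg; sodium citrate dihydrate 1.948 g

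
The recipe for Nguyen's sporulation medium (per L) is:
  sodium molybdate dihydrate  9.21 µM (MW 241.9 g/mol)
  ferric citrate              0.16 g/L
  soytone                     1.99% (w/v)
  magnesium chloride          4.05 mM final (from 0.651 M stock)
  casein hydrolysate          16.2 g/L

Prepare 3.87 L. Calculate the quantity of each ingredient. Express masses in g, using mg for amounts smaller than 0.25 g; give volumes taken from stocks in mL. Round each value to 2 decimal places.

Working volume: 3.87 L.
sodium molybdate dihydrate: 9.21 µmol/L × 241.9 g/mol × 3.87 L ÷ 1000 = 8.62 mg
ferric citrate: 0.16 g/L × 3.87 L = 0.62 g
soytone: 1.99% w/v = 19.9 g/L → 19.9 × 3.87 L = 77.01 g
magnesium chloride: dilute stock: 4.05 mM × 3870 mL ÷ 651 mM = 24.08 mL
casein hydrolysate: 16.2 g/L × 3.87 L = 62.69 g

sodium molybdate dihydrate 8.62 mg; ferric citrate 0.62 g; soytone 77.01 g; magnesium chloride 24.08 mL; casein hydrolysate 62.69 g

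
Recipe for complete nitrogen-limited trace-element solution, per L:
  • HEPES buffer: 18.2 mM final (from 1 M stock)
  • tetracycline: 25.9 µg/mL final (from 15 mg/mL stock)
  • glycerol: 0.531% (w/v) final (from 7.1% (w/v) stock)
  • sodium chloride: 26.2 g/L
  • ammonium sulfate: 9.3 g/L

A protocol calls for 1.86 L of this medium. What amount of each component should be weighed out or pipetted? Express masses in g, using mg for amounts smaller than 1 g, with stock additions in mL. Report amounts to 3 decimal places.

HEPES buffer 33.852 mL; tetracycline 3.212 mL; glycerol 139.107 mL; sodium chloride 48.732 g; ammonium sulfate 17.298 g

Scale factor relative to 1 L: 1.86.
HEPES buffer: V = C2·V2/C1 = 18.2 mM × 1860 mL ÷ 1000 mM = 33.852 mL
tetracycline: C1V1 = C2V2 → 25.9 µg/mL × 1860 mL ÷ 15000 µg/mL = 3.212 mL
glycerol: C1V1 = C2V2 → 0.531% ÷ 7.1% × 1860 mL = 139.107 mL
sodium chloride: 26.2 g/L × 1.86 L = 48.732 g
ammonium sulfate: 9.3 g/L × 1.86 L = 17.298 g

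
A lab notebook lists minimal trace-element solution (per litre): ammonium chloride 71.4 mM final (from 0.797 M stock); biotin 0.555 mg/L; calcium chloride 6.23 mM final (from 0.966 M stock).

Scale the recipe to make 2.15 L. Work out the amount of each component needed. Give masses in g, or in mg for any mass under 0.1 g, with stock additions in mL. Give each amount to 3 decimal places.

Scale factor relative to 1 L: 2.15.
ammonium chloride: dilute stock: 71.4 mM × 2150 mL ÷ 797 mM = 192.610 mL
biotin: 0.555 mg/L × 2.15 L = 1.193 mg
calcium chloride: C1V1 = C2V2 → 6.23 mM × 2150 mL ÷ 966 mM = 13.866 mL

ammonium chloride 192.610 mL; biotin 1.193 mg; calcium chloride 13.866 mL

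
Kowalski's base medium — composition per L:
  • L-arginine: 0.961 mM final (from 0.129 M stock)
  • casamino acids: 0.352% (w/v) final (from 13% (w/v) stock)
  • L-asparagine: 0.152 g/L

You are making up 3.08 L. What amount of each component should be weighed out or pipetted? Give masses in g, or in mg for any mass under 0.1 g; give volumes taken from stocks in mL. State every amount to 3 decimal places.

L-arginine 22.945 mL; casamino acids 83.397 mL; L-asparagine 0.468 g

Working volume: 3.08 L.
L-arginine: C1V1 = C2V2 → 0.961 mM × 3080 mL ÷ 129 mM = 22.945 mL
casamino acids: dilute stock: 0.352% ÷ 13% × 3080 mL = 83.397 mL
L-asparagine: 0.152 g/L × 3.08 L = 0.468 g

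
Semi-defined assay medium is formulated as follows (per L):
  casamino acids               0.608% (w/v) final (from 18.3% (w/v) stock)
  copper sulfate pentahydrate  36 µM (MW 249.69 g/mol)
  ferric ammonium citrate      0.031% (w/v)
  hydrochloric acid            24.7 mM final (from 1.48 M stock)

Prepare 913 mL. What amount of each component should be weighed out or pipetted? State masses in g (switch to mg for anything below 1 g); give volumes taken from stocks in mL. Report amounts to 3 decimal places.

casamino acids 30.334 mL; copper sulfate pentahydrate 8.207 mg; ferric ammonium citrate 283.030 mg; hydrochloric acid 15.237 mL

Working volume: 913 mL = 0.913 L.
casamino acids: C1V1 = C2V2 → 0.608% ÷ 18.3% × 913 mL = 30.334 mL
copper sulfate pentahydrate: 36 µmol/L × 249.69 g/mol × 0.913 L ÷ 1000 = 8.207 mg
ferric ammonium citrate: 0.031 g per 100 mL × 913 mL ÷ 100 = 0.28303 g = 283.030 mg
hydrochloric acid: V = C2·V2/C1 = 24.7 mM × 913 mL ÷ 1480 mM = 15.237 mL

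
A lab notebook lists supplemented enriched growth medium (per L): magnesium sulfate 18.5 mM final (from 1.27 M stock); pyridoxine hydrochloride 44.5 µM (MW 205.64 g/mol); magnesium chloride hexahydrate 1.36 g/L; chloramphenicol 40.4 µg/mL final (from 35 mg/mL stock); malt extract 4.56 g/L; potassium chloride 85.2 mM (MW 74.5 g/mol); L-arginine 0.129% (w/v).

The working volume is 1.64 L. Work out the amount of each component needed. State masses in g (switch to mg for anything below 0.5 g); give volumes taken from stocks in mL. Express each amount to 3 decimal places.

Scale factor relative to 1 L: 1.64.
magnesium sulfate: C1V1 = C2V2 → 18.5 mM × 1640 mL ÷ 1270 mM = 23.890 mL
pyridoxine hydrochloride: 44.5 µmol/L × 205.64 g/mol × 1.64 L ÷ 1000 = 15.008 mg
magnesium chloride hexahydrate: 1.36 g/L × 1.64 L = 2.230 g
chloramphenicol: dilute stock: 40.4 µg/mL × 1640 mL ÷ 35000 µg/mL = 1.893 mL
malt extract: 4.56 g/L × 1.64 L = 7.478 g
potassium chloride: 85.2 mmol/L × 74.5 g/mol × 1.64 L ÷ 1000 = 10.410 g
L-arginine: 0.129 g per 100 mL × 1640 mL ÷ 100 = 2.116 g

magnesium sulfate 23.890 mL; pyridoxine hydrochloride 15.008 mg; magnesium chloride hexahydrate 2.230 g; chloramphenicol 1.893 mL; malt extract 7.478 g; potassium chloride 10.410 g; L-arginine 2.116 g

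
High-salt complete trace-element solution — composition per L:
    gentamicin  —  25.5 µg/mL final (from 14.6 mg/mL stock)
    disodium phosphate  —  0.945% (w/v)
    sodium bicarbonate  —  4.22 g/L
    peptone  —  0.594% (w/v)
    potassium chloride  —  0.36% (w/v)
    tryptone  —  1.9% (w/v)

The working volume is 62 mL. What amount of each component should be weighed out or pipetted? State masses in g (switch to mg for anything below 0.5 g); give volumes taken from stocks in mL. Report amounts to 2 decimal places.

Scale factor relative to 1 L: 0.062.
gentamicin: C1V1 = C2V2 → 25.5 µg/mL × 62 mL ÷ 14600 µg/mL = 0.11 mL
disodium phosphate: 0.945 g per 100 mL × 62 mL ÷ 100 = 0.59 g
sodium bicarbonate: 4.22 g/L × 0.062 L = 0.26164 g = 261.64 mg
peptone: 0.594% w/v = 5.94 g/L → 5.94 × 0.062 L = 0.36828 g = 368.28 mg
potassium chloride: 0.36% w/v = 3.6 g/L → 3.6 × 0.062 L = 0.2232 g = 223.20 mg
tryptone: 1.9 g per 100 mL × 62 mL ÷ 100 = 1.18 g

gentamicin 0.11 mL; disodium phosphate 0.59 g; sodium bicarbonate 261.64 mg; peptone 368.28 mg; potassium chloride 223.20 mg; tryptone 1.18 g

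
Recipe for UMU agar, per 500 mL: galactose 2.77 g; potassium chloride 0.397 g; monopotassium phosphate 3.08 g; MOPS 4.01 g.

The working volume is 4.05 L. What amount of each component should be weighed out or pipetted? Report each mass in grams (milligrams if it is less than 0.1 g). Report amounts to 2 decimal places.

galactose 22.44 g; potassium chloride 3.22 g; monopotassium phosphate 24.95 g; MOPS 32.48 g

Ratio of target to recipe volume: 4050 / 500 = 8.1.
galactose: 2.77 g × (4050 mL / 500 mL) = 22.44 g
potassium chloride: 0.397 g × (4050 mL / 500 mL) = 3.22 g
monopotassium phosphate: 3.08 g × (4050 mL / 500 mL) = 24.95 g
MOPS: 4.01 g × (4050 mL / 500 mL) = 32.48 g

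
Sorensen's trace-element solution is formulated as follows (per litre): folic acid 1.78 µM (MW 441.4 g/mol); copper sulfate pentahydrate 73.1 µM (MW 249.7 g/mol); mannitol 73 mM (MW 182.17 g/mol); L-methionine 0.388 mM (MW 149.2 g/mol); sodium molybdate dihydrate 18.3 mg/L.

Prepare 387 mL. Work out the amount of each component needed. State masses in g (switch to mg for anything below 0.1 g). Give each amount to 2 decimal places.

Working volume: 387 mL = 0.387 L.
folic acid: 1.78 µmol/L × 441.4 g/mol × 0.387 L ÷ 1000 = 0.30 mg
copper sulfate pentahydrate: 73.1 µmol/L × 249.7 g/mol × 0.387 L ÷ 1000 = 7.06 mg
mannitol: 73 mmol/L × 182.17 g/mol × 0.387 L ÷ 1000 = 5.15 g
L-methionine: 0.388 mmol/L × 149.2 mg/mmol × 0.387 L = 22.40 mg
sodium molybdate dihydrate: 18.3 mg/L × 0.387 L = 7.08 mg

folic acid 0.30 mg; copper sulfate pentahydrate 7.06 mg; mannitol 5.15 g; L-methionine 22.40 mg; sodium molybdate dihydrate 7.08 mg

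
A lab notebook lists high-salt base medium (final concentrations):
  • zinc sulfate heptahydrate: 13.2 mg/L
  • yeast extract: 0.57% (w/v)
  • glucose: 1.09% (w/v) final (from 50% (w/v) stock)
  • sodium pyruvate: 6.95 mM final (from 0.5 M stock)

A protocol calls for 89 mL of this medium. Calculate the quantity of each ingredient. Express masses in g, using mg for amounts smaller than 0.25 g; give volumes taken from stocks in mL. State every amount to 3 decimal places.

zinc sulfate heptahydrate 1.175 mg; yeast extract 0.507 g; glucose 1.940 mL; sodium pyruvate 1.237 mL

Target volume = 89 mL = 0.089 L.
zinc sulfate heptahydrate: 13.2 mg/L × 0.089 L = 1.175 mg
yeast extract: 0.57% w/v = 5.7 g/L → 5.7 × 0.089 L = 0.507 g
glucose: C1V1 = C2V2 → 1.09% ÷ 50% × 89 mL = 1.940 mL
sodium pyruvate: dilute stock: 6.95 mM × 89 mL ÷ 500 mM = 1.237 mL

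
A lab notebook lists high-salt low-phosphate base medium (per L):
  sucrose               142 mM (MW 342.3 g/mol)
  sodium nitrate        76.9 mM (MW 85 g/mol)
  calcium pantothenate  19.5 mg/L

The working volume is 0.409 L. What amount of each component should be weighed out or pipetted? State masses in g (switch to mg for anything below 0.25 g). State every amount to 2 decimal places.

Scale factor relative to 1 L: 0.409.
sucrose: 142 mmol/L × 342.3 g/mol × 0.409 L ÷ 1000 = 19.88 g
sodium nitrate: 76.9 mmol/L × 85 g/mol × 0.409 L ÷ 1000 = 2.67 g
calcium pantothenate: 19.5 mg/L × 0.409 L = 7.98 mg

sucrose 19.88 g; sodium nitrate 2.67 g; calcium pantothenate 7.98 mg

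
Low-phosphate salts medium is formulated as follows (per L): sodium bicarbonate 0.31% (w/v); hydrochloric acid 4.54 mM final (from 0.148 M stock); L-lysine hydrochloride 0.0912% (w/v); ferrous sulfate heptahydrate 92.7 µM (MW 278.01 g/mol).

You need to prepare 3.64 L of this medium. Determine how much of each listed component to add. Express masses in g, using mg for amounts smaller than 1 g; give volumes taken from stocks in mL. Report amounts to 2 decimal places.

sodium bicarbonate 11.28 g; hydrochloric acid 111.66 mL; L-lysine hydrochloride 3.32 g; ferrous sulfate heptahydrate 93.81 mg

Scale factor relative to 1 L: 3.64.
sodium bicarbonate: 0.31 g per 100 mL × 3640 mL ÷ 100 = 11.28 g
hydrochloric acid: V = C2·V2/C1 = 4.54 mM × 3640 mL ÷ 148 mM = 111.66 mL
L-lysine hydrochloride: 0.0912 g per 100 mL × 3640 mL ÷ 100 = 3.32 g
ferrous sulfate heptahydrate: 92.7 µmol/L × 278.01 g/mol × 3.64 L ÷ 1000 = 93.81 mg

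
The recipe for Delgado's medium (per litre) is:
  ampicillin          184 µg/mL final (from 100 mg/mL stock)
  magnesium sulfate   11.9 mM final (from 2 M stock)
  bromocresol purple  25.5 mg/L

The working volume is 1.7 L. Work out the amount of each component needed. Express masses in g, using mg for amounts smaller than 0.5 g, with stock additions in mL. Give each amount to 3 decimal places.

ampicillin 3.128 mL; magnesium sulfate 10.115 mL; bromocresol purple 43.350 mg

Working volume: 1.7 L.
ampicillin: V = C2·V2/C1 = 184 µg/mL × 1700 mL ÷ 100000 µg/mL = 3.128 mL
magnesium sulfate: C1V1 = C2V2 → 11.9 mM × 1700 mL ÷ 2000 mM = 10.115 mL
bromocresol purple: 25.5 mg/L × 1.7 L = 43.350 mg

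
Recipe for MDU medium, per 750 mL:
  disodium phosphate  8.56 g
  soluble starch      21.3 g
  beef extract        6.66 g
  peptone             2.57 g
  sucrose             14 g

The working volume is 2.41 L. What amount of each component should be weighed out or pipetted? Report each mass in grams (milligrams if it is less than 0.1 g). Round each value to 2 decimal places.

Scale factor = 2410 mL / 750 mL = 3.21333.
disodium phosphate: 8.56 g × (2410 mL / 750 mL) = 27.51 g
soluble starch: 21.3 g × (2410 mL / 750 mL) = 68.44 g
beef extract: 6.66 g × (2410 mL / 750 mL) = 21.40 g
peptone: 2.57 g × (2410 mL / 750 mL) = 8.26 g
sucrose: 14 g × (2410 mL / 750 mL) = 44.99 g

disodium phosphate 27.51 g; soluble starch 68.44 g; beef extract 21.40 g; peptone 8.26 g; sucrose 44.99 g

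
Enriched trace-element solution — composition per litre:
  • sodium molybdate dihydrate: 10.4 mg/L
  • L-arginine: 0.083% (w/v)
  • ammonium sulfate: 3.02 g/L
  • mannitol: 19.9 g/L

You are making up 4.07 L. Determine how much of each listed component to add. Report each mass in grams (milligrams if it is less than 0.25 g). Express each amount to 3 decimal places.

sodium molybdate dihydrate 42.328 mg; L-arginine 3.378 g; ammonium sulfate 12.291 g; mannitol 80.993 g

Scale factor relative to 1 L: 4.07.
sodium molybdate dihydrate: 10.4 mg/L × 4.07 L = 42.328 mg
L-arginine: 0.083% w/v = 0.83 g/L → 0.83 × 4.07 L = 3.378 g
ammonium sulfate: 3.02 g/L × 4.07 L = 12.291 g
mannitol: 19.9 g/L × 4.07 L = 80.993 g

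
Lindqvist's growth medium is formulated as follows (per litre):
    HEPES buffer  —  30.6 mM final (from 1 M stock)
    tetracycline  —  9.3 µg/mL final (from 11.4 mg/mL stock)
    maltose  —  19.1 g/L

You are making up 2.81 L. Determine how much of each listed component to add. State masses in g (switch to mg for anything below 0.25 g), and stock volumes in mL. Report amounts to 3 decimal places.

HEPES buffer 85.986 mL; tetracycline 2.292 mL; maltose 53.671 g

Scale factor relative to 1 L: 2.81.
HEPES buffer: dilute stock: 30.6 mM × 2810 mL ÷ 1000 mM = 85.986 mL
tetracycline: C1V1 = C2V2 → 9.3 µg/mL × 2810 mL ÷ 11400 µg/mL = 2.292 mL
maltose: 19.1 g/L × 2.81 L = 53.671 g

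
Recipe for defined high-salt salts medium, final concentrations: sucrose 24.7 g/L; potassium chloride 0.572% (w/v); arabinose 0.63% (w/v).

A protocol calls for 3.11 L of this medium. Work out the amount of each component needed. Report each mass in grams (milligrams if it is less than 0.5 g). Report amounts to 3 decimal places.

sucrose 76.817 g; potassium chloride 17.789 g; arabinose 19.593 g

Working volume: 3.11 L.
sucrose: 24.7 g/L × 3.11 L = 76.817 g
potassium chloride: 0.572 g per 100 mL × 3110 mL ÷ 100 = 17.789 g
arabinose: 0.63% w/v = 6.3 g/L → 6.3 × 3.11 L = 19.593 g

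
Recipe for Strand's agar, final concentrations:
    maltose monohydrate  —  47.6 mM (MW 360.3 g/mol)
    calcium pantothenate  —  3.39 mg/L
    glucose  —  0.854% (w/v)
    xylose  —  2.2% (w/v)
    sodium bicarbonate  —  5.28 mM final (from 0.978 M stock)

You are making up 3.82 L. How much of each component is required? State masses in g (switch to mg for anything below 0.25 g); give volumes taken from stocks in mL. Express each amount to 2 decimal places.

maltose monohydrate 65.51 g; calcium pantothenate 12.95 mg; glucose 32.62 g; xylose 84.04 g; sodium bicarbonate 20.62 mL

Scale factor relative to 1 L: 3.82.
maltose monohydrate: 47.6 mmol/L × 360.3 g/mol × 3.82 L ÷ 1000 = 65.51 g
calcium pantothenate: 3.39 mg/L × 3.82 L = 12.95 mg
glucose: 0.854 g per 100 mL × 3820 mL ÷ 100 = 32.62 g
xylose: 2.2 g per 100 mL × 3820 mL ÷ 100 = 84.04 g
sodium bicarbonate: C1V1 = C2V2 → 5.28 mM × 3820 mL ÷ 978 mM = 20.62 mL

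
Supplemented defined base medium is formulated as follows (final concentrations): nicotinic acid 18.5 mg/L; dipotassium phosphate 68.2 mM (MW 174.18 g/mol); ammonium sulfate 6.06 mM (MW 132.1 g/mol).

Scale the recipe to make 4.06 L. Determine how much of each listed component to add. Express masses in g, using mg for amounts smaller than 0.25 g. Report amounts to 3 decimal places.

nicotinic acid 75.110 mg; dipotassium phosphate 48.229 g; ammonium sulfate 3.250 g

Working volume: 4.06 L.
nicotinic acid: 18.5 mg/L × 4.06 L = 75.110 mg
dipotassium phosphate: 68.2 mmol/L × 174.18 g/mol × 4.06 L ÷ 1000 = 48.229 g
ammonium sulfate: 6.06 mmol/L × 132.1 g/mol × 4.06 L ÷ 1000 = 3.250 g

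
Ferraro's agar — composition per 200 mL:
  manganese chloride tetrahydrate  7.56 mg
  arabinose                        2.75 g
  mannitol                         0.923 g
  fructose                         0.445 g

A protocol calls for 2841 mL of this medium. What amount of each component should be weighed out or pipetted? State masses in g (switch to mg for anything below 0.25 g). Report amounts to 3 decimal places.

manganese chloride tetrahydrate 107.390 mg; arabinose 39.064 g; mannitol 13.111 g; fructose 6.321 g

Ratio of target to recipe volume: 2841 / 200 = 14.205.
manganese chloride tetrahydrate: 7.56 mg × (2841 mL / 200 mL) = 107.390 mg
arabinose: 2.75 g × (2841 mL / 200 mL) = 39.064 g
mannitol: 0.923 g × (2841 mL / 200 mL) = 13.111 g
fructose: 0.445 g × (2841 mL / 200 mL) = 6.321 g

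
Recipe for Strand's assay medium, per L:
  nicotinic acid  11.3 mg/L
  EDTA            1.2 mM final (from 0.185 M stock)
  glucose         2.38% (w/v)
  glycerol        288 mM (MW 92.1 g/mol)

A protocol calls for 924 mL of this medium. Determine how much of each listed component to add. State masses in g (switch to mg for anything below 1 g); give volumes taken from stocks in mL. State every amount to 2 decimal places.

nicotinic acid 10.44 mg; EDTA 5.99 mL; glucose 21.99 g; glycerol 24.51 g

Target volume = 924 mL = 0.924 L.
nicotinic acid: 11.3 mg/L × 0.924 L = 10.44 mg
EDTA: V = C2·V2/C1 = 1.2 mM × 924 mL ÷ 185 mM = 5.99 mL
glucose: 2.38 g per 100 mL × 924 mL ÷ 100 = 21.99 g
glycerol: 288 mmol/L × 92.1 g/mol × 0.924 L ÷ 1000 = 24.51 g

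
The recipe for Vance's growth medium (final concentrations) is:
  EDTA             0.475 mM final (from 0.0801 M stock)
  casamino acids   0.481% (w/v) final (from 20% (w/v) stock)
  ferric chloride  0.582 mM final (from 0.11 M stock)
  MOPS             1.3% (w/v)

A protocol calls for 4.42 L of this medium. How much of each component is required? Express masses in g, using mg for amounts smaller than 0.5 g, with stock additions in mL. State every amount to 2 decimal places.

Scale factor relative to 1 L: 4.42.
EDTA: dilute stock: 0.475 mM × 4420 mL ÷ 80.1 mM = 26.21 mL
casamino acids: dilute stock: 0.481% ÷ 20% × 4420 mL = 106.30 mL
ferric chloride: V = C2·V2/C1 = 0.582 mM × 4420 mL ÷ 110 mM = 23.39 mL
MOPS: 1.3 g per 100 mL × 4420 mL ÷ 100 = 57.46 g

EDTA 26.21 mL; casamino acids 106.30 mL; ferric chloride 23.39 mL; MOPS 57.46 g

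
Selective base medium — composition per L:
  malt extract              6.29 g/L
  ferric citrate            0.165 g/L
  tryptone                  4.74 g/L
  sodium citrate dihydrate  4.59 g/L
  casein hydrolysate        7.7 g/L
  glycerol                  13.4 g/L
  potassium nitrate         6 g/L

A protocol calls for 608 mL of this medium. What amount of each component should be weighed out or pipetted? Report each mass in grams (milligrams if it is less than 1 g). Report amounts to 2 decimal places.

Target volume = 608 mL = 0.608 L.
malt extract: 6.29 g/L × 0.608 L = 3.82 g
ferric citrate: 0.165 g/L × 0.608 L = 0.10032 g = 100.32 mg
tryptone: 4.74 g/L × 0.608 L = 2.88 g
sodium citrate dihydrate: 4.59 g/L × 0.608 L = 2.79 g
casein hydrolysate: 7.7 g/L × 0.608 L = 4.68 g
glycerol: 13.4 g/L × 0.608 L = 8.15 g
potassium nitrate: 6 g/L × 0.608 L = 3.65 g

malt extract 3.82 g; ferric citrate 100.32 mg; tryptone 2.88 g; sodium citrate dihydrate 2.79 g; casein hydrolysate 4.68 g; glycerol 8.15 g; potassium nitrate 3.65 g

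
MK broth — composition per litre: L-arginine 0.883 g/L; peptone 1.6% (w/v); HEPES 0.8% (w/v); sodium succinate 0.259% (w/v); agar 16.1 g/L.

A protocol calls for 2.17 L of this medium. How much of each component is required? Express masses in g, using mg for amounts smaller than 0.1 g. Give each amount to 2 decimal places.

Scale factor relative to 1 L: 2.17.
L-arginine: 0.883 g/L × 2.17 L = 1.92 g
peptone: 1.6% w/v = 16 g/L → 16 × 2.17 L = 34.72 g
HEPES: 0.8 g per 100 mL × 2170 mL ÷ 100 = 17.36 g
sodium succinate: 0.259% w/v = 2.59 g/L → 2.59 × 2.17 L = 5.62 g
agar: 16.1 g/L × 2.17 L = 34.94 g

L-arginine 1.92 g; peptone 34.72 g; HEPES 17.36 g; sodium succinate 5.62 g; agar 34.94 g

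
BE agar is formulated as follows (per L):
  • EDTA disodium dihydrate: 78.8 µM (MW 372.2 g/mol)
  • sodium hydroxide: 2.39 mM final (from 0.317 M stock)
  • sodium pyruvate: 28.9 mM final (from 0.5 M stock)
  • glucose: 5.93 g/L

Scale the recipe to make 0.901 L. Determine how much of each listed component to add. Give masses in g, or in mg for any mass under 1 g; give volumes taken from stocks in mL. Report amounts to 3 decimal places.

Working volume: 0.901 L.
EDTA disodium dihydrate: 78.8 µmol/L × 372.2 g/mol × 0.901 L ÷ 1000 = 26.426 mg
sodium hydroxide: C1V1 = C2V2 → 2.39 mM × 901 mL ÷ 317 mM = 6.793 mL
sodium pyruvate: V = C2·V2/C1 = 28.9 mM × 901 mL ÷ 500 mM = 52.078 mL
glucose: 5.93 g/L × 0.901 L = 5.343 g

EDTA disodium dihydrate 26.426 mg; sodium hydroxide 6.793 mL; sodium pyruvate 52.078 mL; glucose 5.343 g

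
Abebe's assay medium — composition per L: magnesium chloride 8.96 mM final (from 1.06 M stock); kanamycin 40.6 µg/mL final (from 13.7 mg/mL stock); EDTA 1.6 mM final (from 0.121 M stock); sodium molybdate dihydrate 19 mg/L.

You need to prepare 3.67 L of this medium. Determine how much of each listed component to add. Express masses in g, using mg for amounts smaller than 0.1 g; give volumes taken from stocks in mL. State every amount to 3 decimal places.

magnesium chloride 31.022 mL; kanamycin 10.876 mL; EDTA 48.529 mL; sodium molybdate dihydrate 69.730 mg

Scale factor relative to 1 L: 3.67.
magnesium chloride: C1V1 = C2V2 → 8.96 mM × 3670 mL ÷ 1060 mM = 31.022 mL
kanamycin: V = C2·V2/C1 = 40.6 µg/mL × 3670 mL ÷ 13700 µg/mL = 10.876 mL
EDTA: C1V1 = C2V2 → 1.6 mM × 3670 mL ÷ 121 mM = 48.529 mL
sodium molybdate dihydrate: 19 mg/L × 3.67 L = 69.730 mg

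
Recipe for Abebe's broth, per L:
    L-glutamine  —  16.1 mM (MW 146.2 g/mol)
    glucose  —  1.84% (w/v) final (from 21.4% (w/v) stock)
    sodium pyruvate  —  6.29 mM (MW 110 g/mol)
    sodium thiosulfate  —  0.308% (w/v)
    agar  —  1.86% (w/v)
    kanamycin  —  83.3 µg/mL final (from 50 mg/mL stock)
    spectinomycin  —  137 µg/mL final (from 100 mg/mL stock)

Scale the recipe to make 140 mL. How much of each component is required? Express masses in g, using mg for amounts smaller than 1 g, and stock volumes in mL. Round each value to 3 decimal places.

Working volume: 140 mL = 0.14 L.
L-glutamine: 16.1 mmol/L × 146.2 mg/mmol × 0.14 L = 329.535 mg
glucose: C1V1 = C2V2 → 1.84% ÷ 21.4% × 140 mL = 12.037 mL
sodium pyruvate: 6.29 mmol/L × 110 mg/mmol × 0.14 L = 96.866 mg
sodium thiosulfate: 0.308 g per 100 mL × 140 mL ÷ 100 = 0.4312 g = 431.200 mg
agar: 1.86% w/v = 18.6 g/L → 18.6 × 0.14 L = 2.604 g
kanamycin: dilute stock: 83.3 µg/mL × 140 mL ÷ 50000 µg/mL = 0.233 mL
spectinomycin: dilute stock: 137 µg/mL × 140 mL ÷ 100000 µg/mL = 0.192 mL

L-glutamine 329.535 mg; glucose 12.037 mL; sodium pyruvate 96.866 mg; sodium thiosulfate 431.200 mg; agar 2.604 g; kanamycin 0.233 mL; spectinomycin 0.192 mL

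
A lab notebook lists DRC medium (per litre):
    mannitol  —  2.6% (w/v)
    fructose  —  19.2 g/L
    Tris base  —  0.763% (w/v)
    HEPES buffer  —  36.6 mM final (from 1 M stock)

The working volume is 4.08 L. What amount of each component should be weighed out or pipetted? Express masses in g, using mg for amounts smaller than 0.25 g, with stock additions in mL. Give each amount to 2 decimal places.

Scale factor relative to 1 L: 4.08.
mannitol: 2.6 g per 100 mL × 4080 mL ÷ 100 = 106.08 g
fructose: 19.2 g/L × 4.08 L = 78.34 g
Tris base: 0.763 g per 100 mL × 4080 mL ÷ 100 = 31.13 g
HEPES buffer: dilute stock: 36.6 mM × 4080 mL ÷ 1000 mM = 149.33 mL

mannitol 106.08 g; fructose 78.34 g; Tris base 31.13 g; HEPES buffer 149.33 mL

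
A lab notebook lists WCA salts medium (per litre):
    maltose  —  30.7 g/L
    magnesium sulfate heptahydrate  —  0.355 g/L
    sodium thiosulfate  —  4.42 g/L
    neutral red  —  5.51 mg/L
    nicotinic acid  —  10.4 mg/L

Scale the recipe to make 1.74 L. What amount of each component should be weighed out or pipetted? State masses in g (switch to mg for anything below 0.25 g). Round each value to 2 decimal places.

Scale factor relative to 1 L: 1.74.
maltose: 30.7 g/L × 1.74 L = 53.42 g
magnesium sulfate heptahydrate: 0.355 g/L × 1.74 L = 0.62 g
sodium thiosulfate: 4.42 g/L × 1.74 L = 7.69 g
neutral red: 5.51 mg/L × 1.74 L = 9.59 mg
nicotinic acid: 10.4 mg/L × 1.74 L = 18.10 mg

maltose 53.42 g; magnesium sulfate heptahydrate 0.62 g; sodium thiosulfate 7.69 g; neutral red 9.59 mg; nicotinic acid 18.10 mg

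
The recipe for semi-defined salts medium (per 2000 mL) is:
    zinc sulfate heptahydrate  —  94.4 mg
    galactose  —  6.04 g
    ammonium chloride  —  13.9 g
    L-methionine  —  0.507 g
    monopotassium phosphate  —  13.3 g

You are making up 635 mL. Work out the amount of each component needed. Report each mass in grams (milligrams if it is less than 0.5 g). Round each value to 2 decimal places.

Scale factor = 635 mL / 2000 mL = 0.3175.
zinc sulfate heptahydrate: 94.4 mg × (635 mL / 2000 mL) = 29.97 mg
galactose: 6.04 g × (635 mL / 2000 mL) = 1.92 g
ammonium chloride: 13.9 g × (635 mL / 2000 mL) = 4.41 g
L-methionine: 0.507 g × (635 mL / 2000 mL) = 0.160972 g = 160.97 mg
monopotassium phosphate: 13.3 g × (635 mL / 2000 mL) = 4.22 g

zinc sulfate heptahydrate 29.97 mg; galactose 1.92 g; ammonium chloride 4.41 g; L-methionine 160.97 mg; monopotassium phosphate 4.22 g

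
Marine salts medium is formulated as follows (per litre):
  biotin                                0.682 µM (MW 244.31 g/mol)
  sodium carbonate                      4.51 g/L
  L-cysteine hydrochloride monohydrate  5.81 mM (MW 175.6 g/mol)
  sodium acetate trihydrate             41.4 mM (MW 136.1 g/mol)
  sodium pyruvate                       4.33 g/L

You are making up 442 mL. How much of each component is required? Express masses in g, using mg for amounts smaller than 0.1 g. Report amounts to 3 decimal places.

Target volume = 442 mL = 0.442 L.
biotin: 0.682 µmol/L × 244.31 g/mol × 0.442 L ÷ 1000 = 0.074 mg
sodium carbonate: 4.51 g/L × 0.442 L = 1.993 g
L-cysteine hydrochloride monohydrate: 5.81 mmol/L × 175.6 g/mol × 0.442 L ÷ 1000 = 0.451 g
sodium acetate trihydrate: 41.4 mmol/L × 136.1 g/mol × 0.442 L ÷ 1000 = 2.490 g
sodium pyruvate: 4.33 g/L × 0.442 L = 1.914 g

biotin 0.074 mg; sodium carbonate 1.993 g; L-cysteine hydrochloride monohydrate 0.451 g; sodium acetate trihydrate 2.490 g; sodium pyruvate 1.914 g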